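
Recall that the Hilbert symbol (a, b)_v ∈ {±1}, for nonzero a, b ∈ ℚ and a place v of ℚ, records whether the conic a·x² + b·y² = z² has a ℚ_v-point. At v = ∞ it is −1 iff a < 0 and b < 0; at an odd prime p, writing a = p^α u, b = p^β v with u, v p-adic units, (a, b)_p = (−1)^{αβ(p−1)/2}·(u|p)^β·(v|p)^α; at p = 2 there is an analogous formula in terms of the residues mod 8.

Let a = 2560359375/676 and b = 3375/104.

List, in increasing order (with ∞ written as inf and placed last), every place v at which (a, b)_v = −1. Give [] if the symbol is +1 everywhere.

Mod squares: a ≡ 7, b ≡ 390. Check v ∈ {∞, 2, 3, 5, 7, 13, 17}.
v=∞: 7 > 0 and 390 > 0  ⇒  (a,b)_∞ = +1.
v=2: v_2(a)=-2, v_2(b)=-3; units ≡ 7, 3 (mod 8); ε·ε+αω+βω = 1·1+-2·1+-3·0 ≡ 1  ⇒  (a,b)_2 = -1.
v=17: a=17^2·(≡14), b=17^0·(≡13) mod 17; (14|17)=-1, (13|17)=+1; (−1)^{2·0·8}·(-1)^0·(+1)^2 = +1.
v=13: a=13^-2·(≡7), b=13^-1·(≡1) mod 13; (7|13)=-1, (1|13)=+1; (−1)^{-2·-1·6}·(-1)^-1·(+1)^-2 = -1.
v=7: a=7^1·(≡2), b=7^0·(≡6) mod 7; (2|7)=+1, (6|7)=-1; (−1)^{1·0·3}·(+1)^0·(-1)^1 = -1.
v=5: a=5^6·(≡3), b=5^3·(≡3) mod 5; (3|5)=-1, (3|5)=-1; (−1)^{6·3·2}·(-1)^3·(-1)^6 = -1.
v=3: a=3^4·(≡1), b=3^3·(≡1) mod 3; (1|3)=+1, (1|3)=+1; (−1)^{4·3·1}·(+1)^3·(+1)^4 = +1.
(7, 390 / ℚ) ramifies at {2, 5, 7, 13}: a division algebra.

[2, 5, 7, 13]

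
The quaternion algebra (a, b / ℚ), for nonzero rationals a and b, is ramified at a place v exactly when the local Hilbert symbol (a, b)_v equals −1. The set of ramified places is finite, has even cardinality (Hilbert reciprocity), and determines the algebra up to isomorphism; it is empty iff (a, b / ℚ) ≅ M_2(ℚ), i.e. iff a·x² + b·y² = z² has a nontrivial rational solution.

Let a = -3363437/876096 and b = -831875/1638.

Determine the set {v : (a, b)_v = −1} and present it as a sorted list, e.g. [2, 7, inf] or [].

[11, inf]

(a, b) ≡ (-77, -2002) mod (ℚ^×)²; places V = {2, 3, 5, 7, 11, 13, 19, ∞}.
(a,b)_7: α=1, u≡6; β=-1, v≡4 (mod 7); (6|7)=-1, (4|7)=+1; sign (−1)^1·-1^-1·+1^1 = +1.
(a,b)_19: α=2, u≡2; β=0, v≡10 (mod 19); (2|19)=-1, (10|19)=-1; sign (−1)^0·-1^0·-1^2 = +1.
(a,b)_5: α=0, u≡3; β=4, v≡3 (mod 5); (3|5)=-1, (3|5)=-1; sign (−1)^0·-1^4·-1^0 = +1.
(a,b)_13: α=-2, u≡4; β=-1, v≡11 (mod 13); (4|13)=+1, (11|13)=-1; sign (−1)^0·+1^-1·-1^-2 = +1.
(a,b)_3: α=-4, u≡1; β=-2, v≡2 (mod 3); (1|3)=+1, (2|3)=-1; sign (−1)^0·+1^-2·-1^-4 = +1.
(a,b)_11: α=3, u≡3; β=3, v≡9 (mod 11); (3|11)=+1, (9|11)=+1; sign (−1)^1·+1^3·+1^3 = -1.
(a,b)_∞: sgn(-77)=−, sgn(-2002)=−, so -1.
(a,b)_2: α=-6, β=-1; u≡3, v≡7 (mod 8); ε(u)ε(v)=1·1, αω(v)=-6·0, βω(u)=-1·1; sum ≡ 0  ⇒  +1.
Ram(-77, -2002) = {11, ∞}; no ℚ_11-point on the conic.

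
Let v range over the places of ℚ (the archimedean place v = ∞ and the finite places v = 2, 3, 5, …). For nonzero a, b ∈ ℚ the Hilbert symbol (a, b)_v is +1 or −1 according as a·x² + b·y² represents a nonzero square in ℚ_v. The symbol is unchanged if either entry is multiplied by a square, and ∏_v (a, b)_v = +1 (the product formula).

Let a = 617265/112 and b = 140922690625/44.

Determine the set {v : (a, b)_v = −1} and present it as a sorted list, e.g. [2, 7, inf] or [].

[2, 7, 11, 29]

Mod squares: a ≡ 480095, b ≡ 1595. Check v ∈ {∞, 2, 3, 5, 7, 11, 29, 43}.
v=11: a=11^1·(≡2), b=11^-1·(≡6) mod 11; (2|11)=-1, (6|11)=-1; (−1)^{1·-1·5}·(-1)^-1·(-1)^1 = -1.
v=∞: 480095 > 0 and 1595 > 0  ⇒  (a,b)_∞ = +1.
v=7: a=7^-1·(≡6), b=7^0·(≡5) mod 7; (6|7)=-1, (5|7)=-1; (−1)^{-1·0·3}·(-1)^0·(-1)^-1 = -1.
v=29: a=29^1·(≡22), b=29^3·(≡11) mod 29; (22|29)=+1, (11|29)=-1; (−1)^{1·3·14}·(+1)^3·(-1)^1 = -1.
v=3: a=3^2·(≡2), b=3^0·(≡2) mod 3; (2|3)=-1, (2|3)=-1; (−1)^{2·0·1}·(-1)^0·(-1)^2 = +1.
v=5: a=5^1·(≡4), b=5^5·(≡4) mod 5; (4|5)=+1, (4|5)=+1; (−1)^{1·5·2}·(+1)^5·(+1)^1 = +1.
v=43: a=43^1·(≡8), b=43^2·(≡17) mod 43; (8|43)=-1, (17|43)=+1; (−1)^{1·2·21}·(-1)^2·(+1)^1 = +1.
v=2: v_2(a)=-4, v_2(b)=-2; units ≡ 7, 3 (mod 8); ε·ε+αω+βω = 1·1+-4·1+-2·0 ≡ 1  ⇒  (a,b)_2 = -1.
Ram(480095, 1595) = {2, 7, 11, 29}; no ℚ_2-point on the conic.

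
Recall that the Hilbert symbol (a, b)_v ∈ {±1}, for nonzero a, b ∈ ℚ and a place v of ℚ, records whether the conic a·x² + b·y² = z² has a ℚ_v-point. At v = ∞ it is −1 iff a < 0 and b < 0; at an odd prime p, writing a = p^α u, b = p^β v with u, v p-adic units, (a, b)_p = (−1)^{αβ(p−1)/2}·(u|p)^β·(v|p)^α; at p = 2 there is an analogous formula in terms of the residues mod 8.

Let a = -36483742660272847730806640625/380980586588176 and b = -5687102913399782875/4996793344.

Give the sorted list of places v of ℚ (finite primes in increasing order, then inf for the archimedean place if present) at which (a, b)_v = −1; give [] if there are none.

[13, inf]

Mod squares: a ≡ -13585, b ≡ -715. Check v ∈ {∞, 2, 3, 5, 7, 11, 13, 17, 19, 23, 47}.
v=13: a=13^1·(≡6), b=13^1·(≡9) mod 13; (6|13)=-1, (9|13)=+1; (−1)^{1·1·6}·(-1)^1·(+1)^1 = -1.
v=7: a=7^12·(≡1), b=7^8·(≡3) mod 7; (1|7)=+1, (3|7)=-1; (−1)^{12·8·3}·(+1)^8·(-1)^12 = +1.
v=17: a=17^2·(≡15), b=17^2·(≡16) mod 17; (15|17)=+1, (16|17)=+1; (−1)^{2·2·8}·(+1)^2·(+1)^2 = +1.
v=19: a=19^3·(≡9), b=19^2·(≡6) mod 19; (9|19)=+1, (6|19)=+1; (−1)^{3·2·9}·(+1)^2·(+1)^3 = +1.
v=2: v_2(a)=-4, v_2(b)=-10; units ≡ 7, 5 (mod 8); ε·ε+αω+βω = 1·0+-4·1+-10·0 ≡ 0  ⇒  (a,b)_2 = +1.
v=5: a=5^9·(≡2), b=5^3·(≡3) mod 5; (2|5)=-1, (3|5)=-1; (−1)^{9·3·2}·(-1)^3·(-1)^9 = +1.
v=∞: -13585 < 0 and -715 < 0  ⇒  (a,b)_∞ = -1.
v=47: a=47^-8·(≡33), b=47^-4·(≡28) mod 47; (33|47)=-1, (28|47)=+1; (−1)^{-8·-4·23}·(-1)^-4·(+1)^-8 = +1.
v=11: a=11^1·(≡2), b=11^1·(≡9) mod 11; (2|11)=-1, (9|11)=+1; (−1)^{1·1·5}·(-1)^1·(+1)^1 = +1.
v=3: a=3^2·(≡2), b=3^0·(≡2) mod 3; (2|3)=-1, (2|3)=-1; (−1)^{2·0·1}·(-1)^0·(-1)^2 = +1.
v=23: a=23^2·(≡2), b=23^2·(≡19) mod 23; (2|23)=+1, (19|23)=-1; (−1)^{2·2·11}·(+1)^2·(-1)^2 = +1.
(-13585, -715 / ℚ) ramifies at {13, ∞}: a division algebra.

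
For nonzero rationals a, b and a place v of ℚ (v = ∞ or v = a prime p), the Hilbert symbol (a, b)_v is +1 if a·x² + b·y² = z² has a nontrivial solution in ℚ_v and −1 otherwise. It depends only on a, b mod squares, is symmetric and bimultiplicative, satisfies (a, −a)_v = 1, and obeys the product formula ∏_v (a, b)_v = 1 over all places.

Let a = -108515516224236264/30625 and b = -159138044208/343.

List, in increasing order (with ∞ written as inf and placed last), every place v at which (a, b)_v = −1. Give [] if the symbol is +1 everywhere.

Mod squares: a ≡ -14586, b ≡ -1309. Check v ∈ {∞, 2, 3, 5, 7, 11, 13, 17}.
v=13: a=13^3·(≡9), b=13^2·(≡1) mod 13; (9|13)=+1, (1|13)=+1; (−1)^{3·2·6}·(+1)^2·(+1)^3 = +1.
v=∞: -14586 < 0 and -1309 < 0  ⇒  (a,b)_∞ = -1.
v=5: a=5^-4·(≡4), b=5^0·(≡4) mod 5; (4|5)=+1, (4|5)=+1; (−1)^{-4·0·2}·(+1)^0·(+1)^-4 = +1.
v=17: a=17^5·(≡8), b=17^3·(≡2) mod 17; (8|17)=+1, (2|17)=+1; (−1)^{5·3·8}·(+1)^3·(+1)^5 = +1.
v=11: a=11^5·(≡1), b=11^3·(≡8) mod 11; (1|11)=+1, (8|11)=-1; (−1)^{5·3·5}·(+1)^3·(-1)^5 = +1.
v=7: a=7^-2·(≡2), b=7^-3·(≡4) mod 7; (2|7)=+1, (4|7)=+1; (−1)^{-2·-3·3}·(+1)^-3·(+1)^-2 = +1.
v=3: a=3^3·(≡1), b=3^2·(≡2) mod 3; (1|3)=+1, (2|3)=-1; (−1)^{3·2·1}·(+1)^2·(-1)^3 = -1.
v=2: v_2(a)=3, v_2(b)=4; units ≡ 3, 3 (mod 8); ε·ε+αω+βω = 1·1+3·1+4·1 ≡ 0  ⇒  (a,b)_2 = +1.
(-14586, -1309 / ℚ) ramifies at {3, ∞}: a division algebra.

[3, inf]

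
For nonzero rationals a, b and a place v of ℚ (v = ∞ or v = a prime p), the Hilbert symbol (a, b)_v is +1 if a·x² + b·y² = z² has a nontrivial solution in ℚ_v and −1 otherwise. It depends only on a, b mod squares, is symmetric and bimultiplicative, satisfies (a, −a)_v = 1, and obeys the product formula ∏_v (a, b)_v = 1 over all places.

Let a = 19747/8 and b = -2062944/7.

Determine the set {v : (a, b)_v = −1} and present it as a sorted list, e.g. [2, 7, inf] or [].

[2, 13, 19, 31]

(a, b) ≡ (806, -100282) mod (ℚ^×)²; places V = {2, 3, 7, 13, 19, 29, 31, ∞}.
(a,b)_31: α=1, u≡6; β=0, v≡24 (mod 31); (6|31)=-1, (24|31)=-1; sign (−1)^0·-1^0·-1^1 = -1.
(a,b)_13: α=1, u≡3; β=1, v≡6 (mod 13); (3|13)=+1, (6|13)=-1; sign (−1)^0·+1^1·-1^1 = -1.
(a,b)_∞: sgn(806)=+, sgn(-100282)=−, so +1.
(a,b)_7: α=2, u≡4; β=-1, v≡5 (mod 7); (4|7)=+1, (5|7)=-1; sign (−1)^0·+1^-1·-1^2 = +1.
(a,b)_2: α=-3, β=5; u≡3, v≡3 (mod 8); ε(u)ε(v)=1·1, αω(v)=-3·1, βω(u)=5·1; sum ≡ 1  ⇒  -1.
(a,b)_29: α=0, u≡7; β=1, v≡25 (mod 29); (7|29)=+1, (25|29)=+1; sign (−1)^0·+1^1·+1^0 = +1.
(a,b)_19: α=0, u≡15; β=1, v≡4 (mod 19); (15|19)=-1, (4|19)=+1; sign (−1)^0·-1^1·+1^0 = -1.
(a,b)_3: α=0, u≡2; β=2, v≡2 (mod 3); (2|3)=-1, (2|3)=-1; sign (−1)^0·-1^2·-1^0 = +1.
(806, -100282 / ℚ) ramifies at {2, 13, 19, 31}: a division algebra.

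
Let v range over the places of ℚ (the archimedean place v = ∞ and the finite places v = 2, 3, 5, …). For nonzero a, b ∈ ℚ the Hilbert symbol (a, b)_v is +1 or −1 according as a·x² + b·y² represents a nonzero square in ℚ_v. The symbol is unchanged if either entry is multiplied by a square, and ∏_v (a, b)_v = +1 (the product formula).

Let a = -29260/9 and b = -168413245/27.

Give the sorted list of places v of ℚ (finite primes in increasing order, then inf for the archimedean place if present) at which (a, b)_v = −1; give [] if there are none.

(a, b) ≡ (-7315, -85215) mod (ℚ^×)²; places V = {2, 3, 5, 7, 11, 13, 19, 23, ∞}.
(a,b)_∞: sgn(-7315)=−, sgn(-85215)=−, so -1.
(a,b)_23: α=0, u≡20; β=1, v≡20 (mod 23); (20|23)=-1, (20|23)=-1; sign (−1)^0·-1^1·-1^0 = -1.
(a,b)_2: α=2, β=0; u≡5, v≡1 (mod 8); ε(u)ε(v)=0·0, αω(v)=2·0, βω(u)=0·1; sum ≡ 0  ⇒  +1.
(a,b)_3: α=-2, u≡2; β=-3, v≡2 (mod 3); (2|3)=-1, (2|3)=-1; sign (−1)^0·-1^-3·-1^-2 = -1.
(a,b)_19: α=1, u≡2; β=1, v≡15 (mod 19); (2|19)=-1, (15|19)=-1; sign (−1)^1·-1^1·-1^1 = -1.
(a,b)_5: α=1, u≡2; β=1, v≡3 (mod 5); (2|5)=-1, (3|5)=-1; sign (−1)^0·-1^1·-1^1 = +1.
(a,b)_11: α=1, u≡10; β=2, v≡8 (mod 11); (10|11)=-1, (8|11)=-1; sign (−1)^0·-1^2·-1^1 = -1.
(a,b)_7: α=1, u≡3; β=2, v≡5 (mod 7); (3|7)=-1, (5|7)=-1; sign (−1)^0·-1^2·-1^1 = -1.
(a,b)_13: α=0, u≡9; β=1, v≡12 (mod 13); (9|13)=+1, (12|13)=+1; sign (−1)^0·+1^1·+1^0 = +1.
|Ram(-7315, -85215)| = 6, even; anisotropic at {3, 7, 11, 19, 23, ∞}.

[3, 7, 11, 19, 23, inf]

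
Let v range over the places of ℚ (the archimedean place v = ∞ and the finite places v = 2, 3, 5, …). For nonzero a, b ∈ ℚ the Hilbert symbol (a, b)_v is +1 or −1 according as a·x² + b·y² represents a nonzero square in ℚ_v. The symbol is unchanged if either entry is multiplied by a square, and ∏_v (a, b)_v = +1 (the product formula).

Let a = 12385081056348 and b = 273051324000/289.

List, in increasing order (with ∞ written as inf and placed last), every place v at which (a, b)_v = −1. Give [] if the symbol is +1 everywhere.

[2, 3, 5, 13]

Mod squares: a ≡ 143, b ≡ 390. Check v ∈ {∞, 2, 3, 5, 7, 11, 13, 17}.
v=3: a=3^2·(≡2), b=3^7·(≡1) mod 3; (2|3)=-1, (1|3)=+1; (−1)^{2·7·1}·(-1)^7·(+1)^2 = -1.
v=∞: 143 > 0 and 390 > 0  ⇒  (a,b)_∞ = +1.
v=13: a=13^3·(≡2), b=13^1·(≡3) mod 13; (2|13)=-1, (3|13)=+1; (−1)^{3·1·6}·(-1)^1·(+1)^3 = -1.
v=17: a=17^0·(≡3), b=17^-2·(≡4) mod 17; (3|17)=-1, (4|17)=+1; (−1)^{0·-2·8}·(-1)^-2·(+1)^0 = +1.
v=11: a=11^3·(≡8), b=11^0·(≡5) mod 11; (8|11)=-1, (5|11)=+1; (−1)^{3·0·5}·(-1)^0·(+1)^3 = +1.
v=7: a=7^6·(≡6), b=7^4·(≡6) mod 7; (6|7)=-1, (6|7)=-1; (−1)^{6·4·3}·(-1)^4·(-1)^6 = +1.
v=5: a=5^0·(≡3), b=5^3·(≡3) mod 5; (3|5)=-1, (3|5)=-1; (−1)^{0·3·2}·(-1)^3·(-1)^0 = -1.
v=2: v_2(a)=2, v_2(b)=5; units ≡ 7, 3 (mod 8); ε·ε+αω+βω = 1·1+2·1+5·0 ≡ 1  ⇒  (a,b)_2 = -1.
(143, 390 / ℚ) ramifies at {2, 3, 5, 13}: a division algebra.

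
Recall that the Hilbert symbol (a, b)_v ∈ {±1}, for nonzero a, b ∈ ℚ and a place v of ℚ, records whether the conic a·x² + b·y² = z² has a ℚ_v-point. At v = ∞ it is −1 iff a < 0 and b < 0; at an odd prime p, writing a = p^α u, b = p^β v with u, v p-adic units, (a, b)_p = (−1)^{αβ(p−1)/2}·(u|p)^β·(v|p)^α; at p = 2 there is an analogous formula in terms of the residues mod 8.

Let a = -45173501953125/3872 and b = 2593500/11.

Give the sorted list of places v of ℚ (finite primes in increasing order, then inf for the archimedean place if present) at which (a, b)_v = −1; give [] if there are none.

[2, 5, 11, 13]

Mod squares: a ≡ -570, b ≡ 285285. Check v ∈ {∞, 2, 3, 5, 7, 11, 13, 19}.
v=3: a=3^1·(≡2), b=3^1·(≡1) mod 3; (2|3)=-1, (1|3)=+1; (−1)^{1·1·1}·(-1)^1·(+1)^1 = +1.
v=7: a=7^4·(≡1), b=7^1·(≡1) mod 7; (1|7)=+1, (1|7)=+1; (−1)^{4·1·3}·(+1)^1·(+1)^4 = +1.
v=5: a=5^9·(≡1), b=5^3·(≡3) mod 5; (1|5)=+1, (3|5)=-1; (−1)^{9·3·2}·(+1)^3·(-1)^9 = -1.
v=2: v_2(a)=-5, v_2(b)=2; units ≡ 3, 5 (mod 8); ε·ε+αω+βω = 1·0+-5·1+2·1 ≡ 1  ⇒  (a,b)_2 = -1.
v=∞: -570 < 0 and 285285 > 0  ⇒  (a,b)_∞ = +1.
v=13: a=13^2·(≡2), b=13^1·(≡12) mod 13; (2|13)=-1, (12|13)=+1; (−1)^{2·1·6}·(-1)^1·(+1)^2 = -1.
v=11: a=11^-2·(≡7), b=11^-1·(≡8) mod 11; (7|11)=-1, (8|11)=-1; (−1)^{-2·-1·5}·(-1)^-1·(-1)^-2 = -1.
v=19: a=19^1·(≡18), b=19^1·(≡9) mod 19; (18|19)=-1, (9|19)=+1; (−1)^{1·1·9}·(-1)^1·(+1)^1 = +1.
(-570, 285285 / ℚ) ramifies at {2, 5, 11, 13}: a division algebra.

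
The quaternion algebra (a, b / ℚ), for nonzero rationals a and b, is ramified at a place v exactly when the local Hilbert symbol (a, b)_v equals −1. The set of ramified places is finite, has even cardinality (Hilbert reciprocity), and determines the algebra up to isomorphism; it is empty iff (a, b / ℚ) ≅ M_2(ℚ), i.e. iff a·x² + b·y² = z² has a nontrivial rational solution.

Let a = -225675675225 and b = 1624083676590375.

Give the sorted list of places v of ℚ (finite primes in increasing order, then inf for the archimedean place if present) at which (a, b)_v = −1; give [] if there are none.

[2, 13]

Mod squares: a ≡ -1001, b ≡ 15. Check v ∈ {∞, 2, 3, 5, 7, 11, 13}.
v=7: a=7^3·(≡1), b=7^4·(≡2) mod 7; (1|7)=+1, (2|7)=+1; (−1)^{3·4·3}·(+1)^4·(+1)^3 = +1.
v=11: a=11^3·(≡8), b=11^4·(≡3) mod 11; (8|11)=-1, (3|11)=+1; (−1)^{3·4·5}·(-1)^4·(+1)^3 = +1.
v=2: v_2(a)=0, v_2(b)=0; units ≡ 7, 7 (mod 8); ε·ε+αω+βω = 1·1+0·0+0·0 ≡ 1  ⇒  (a,b)_2 = -1.
v=3: a=3^2·(≡1), b=3^7·(≡2) mod 3; (1|3)=+1, (2|3)=-1; (−1)^{2·7·1}·(+1)^7·(-1)^2 = +1.
v=5: a=5^2·(≡1), b=5^3·(≡3) mod 5; (1|5)=+1, (3|5)=-1; (−1)^{2·3·2}·(+1)^3·(-1)^2 = +1.
v=∞: -1001 < 0 and 15 > 0  ⇒  (a,b)_∞ = +1.
v=13: a=13^3·(≡4), b=13^2·(≡11) mod 13; (4|13)=+1, (11|13)=-1; (−1)^{3·2·6}·(+1)^2·(-1)^3 = -1.
(-1001, 15 / ℚ) ramifies at {2, 13}: a division algebra.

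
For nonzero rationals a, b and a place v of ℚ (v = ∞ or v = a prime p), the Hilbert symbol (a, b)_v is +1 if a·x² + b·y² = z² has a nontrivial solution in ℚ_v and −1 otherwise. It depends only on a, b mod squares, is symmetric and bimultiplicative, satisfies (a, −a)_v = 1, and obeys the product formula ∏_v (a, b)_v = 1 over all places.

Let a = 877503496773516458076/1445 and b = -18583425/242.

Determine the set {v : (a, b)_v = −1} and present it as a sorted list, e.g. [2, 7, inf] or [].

Mod squares: a ≡ 1155, b ≡ -18354. Check v ∈ {∞, 2, 3, 5, 7, 11, 17, 19, 23}.
v=∞: 1155 > 0 and -18354 < 0  ⇒  (a,b)_∞ = +1.
v=23: a=23^4·(≡19), b=23^1·(≡7) mod 23; (19|23)=-1, (7|23)=-1; (−1)^{4·1·11}·(-1)^1·(-1)^4 = -1.
v=17: a=17^-2·(≡1), b=17^0·(≡10) mod 17; (1|17)=+1, (10|17)=-1; (−1)^{-2·0·8}·(+1)^0·(-1)^-2 = +1.
v=5: a=5^-1·(≡4), b=5^2·(≡4) mod 5; (4|5)=+1, (4|5)=+1; (−1)^{-1·2·2}·(+1)^2·(+1)^-1 = +1.
v=19: a=19^4·(≡15), b=19^1·(≡10) mod 19; (15|19)=-1, (10|19)=-1; (−1)^{4·1·9}·(-1)^1·(-1)^4 = -1.
v=3: a=3^13·(≡1), b=3^5·(≡2) mod 3; (1|3)=+1, (2|3)=-1; (−1)^{13·5·1}·(+1)^5·(-1)^13 = +1.
v=2: v_2(a)=2, v_2(b)=-1; units ≡ 3, 7 (mod 8); ε·ε+αω+βω = 1·1+2·0+-1·1 ≡ 0  ⇒  (a,b)_2 = +1.
v=7: a=7^3·(≡1), b=7^1·(≡6) mod 7; (1|7)=+1, (6|7)=-1; (−1)^{3·1·3}·(+1)^1·(-1)^3 = +1.
v=11: a=11^1·(≡7), b=11^-2·(≡4) mod 11; (7|11)=-1, (4|11)=+1; (−1)^{1·-2·5}·(-1)^-2·(+1)^1 = +1.
|Ram(1155, -18354)| = 2, even; anisotropic at {19, 23}.

[19, 23]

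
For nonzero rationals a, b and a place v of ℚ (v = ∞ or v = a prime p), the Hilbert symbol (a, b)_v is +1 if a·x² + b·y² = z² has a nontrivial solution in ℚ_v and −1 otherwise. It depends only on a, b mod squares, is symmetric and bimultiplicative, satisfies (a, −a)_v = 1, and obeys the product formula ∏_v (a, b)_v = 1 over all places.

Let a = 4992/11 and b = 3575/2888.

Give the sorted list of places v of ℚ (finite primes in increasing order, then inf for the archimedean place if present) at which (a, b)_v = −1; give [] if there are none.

[2, 11]

Mod squares: a ≡ 858, b ≡ 286. Check v ∈ {∞, 2, 3, 5, 11, 13, 19}.
v=11: a=11^-1·(≡9), b=11^1·(≡1) mod 11; (9|11)=+1, (1|11)=+1; (−1)^{-1·1·5}·(+1)^1·(+1)^-1 = -1.
v=∞: 858 > 0 and 286 > 0  ⇒  (a,b)_∞ = +1.
v=2: v_2(a)=7, v_2(b)=-3; units ≡ 5, 7 (mod 8); ε·ε+αω+βω = 0·1+7·0+-3·1 ≡ 1  ⇒  (a,b)_2 = -1.
v=19: a=19^0·(≡3), b=19^-2·(≡17) mod 19; (3|19)=-1, (17|19)=+1; (−1)^{0·-2·9}·(-1)^-2·(+1)^0 = +1.
v=13: a=13^1·(≡3), b=13^1·(≡1) mod 13; (3|13)=+1, (1|13)=+1; (−1)^{1·1·6}·(+1)^1·(+1)^1 = +1.
v=5: a=5^0·(≡2), b=5^2·(≡1) mod 5; (2|5)=-1, (1|5)=+1; (−1)^{0·2·2}·(-1)^2·(+1)^0 = +1.
v=3: a=3^1·(≡1), b=3^0·(≡1) mod 3; (1|3)=+1, (1|3)=+1; (−1)^{1·0·1}·(+1)^0·(+1)^1 = +1.
Ram(858, 286) = {2, 11}; no ℚ_2-point on the conic.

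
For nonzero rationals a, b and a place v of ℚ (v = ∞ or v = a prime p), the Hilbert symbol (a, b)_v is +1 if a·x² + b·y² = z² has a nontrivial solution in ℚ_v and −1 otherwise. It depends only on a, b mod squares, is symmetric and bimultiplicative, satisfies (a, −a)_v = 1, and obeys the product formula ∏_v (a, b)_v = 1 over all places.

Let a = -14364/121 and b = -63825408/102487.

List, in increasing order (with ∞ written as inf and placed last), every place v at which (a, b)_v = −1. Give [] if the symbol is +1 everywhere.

[19, inf]

(a, b) ≡ (-399, -266) mod (ℚ^×)²; places V = {2, 3, 7, 11, 19, ∞}.
(a,b)_2: α=2, β=9; u≡1, v≡3 (mod 8); ε(u)ε(v)=0·1, αω(v)=2·1, βω(u)=9·0; sum ≡ 0  ⇒  +1.
(a,b)_7: α=1, u≡3; β=-1, v≡1 (mod 7); (3|7)=-1, (1|7)=+1; sign (−1)^1·-1^-1·+1^1 = +1.
(a,b)_11: α=-2, u≡2; β=-4, v≡5 (mod 11); (2|11)=-1, (5|11)=+1; sign (−1)^0·-1^-4·+1^-2 = +1.
(a,b)_3: α=3, u≡2; β=8, v≡1 (mod 3); (2|3)=-1, (1|3)=+1; sign (−1)^0·-1^8·+1^3 = +1.
(a,b)_19: α=1, u≡6; β=1, v≡6 (mod 19); (6|19)=+1, (6|19)=+1; sign (−1)^1·+1^1·+1^1 = -1.
(a,b)_∞: sgn(-399)=−, sgn(-266)=−, so -1.
|Ram(-399, -266)| = 2, even; anisotropic at {19, ∞}.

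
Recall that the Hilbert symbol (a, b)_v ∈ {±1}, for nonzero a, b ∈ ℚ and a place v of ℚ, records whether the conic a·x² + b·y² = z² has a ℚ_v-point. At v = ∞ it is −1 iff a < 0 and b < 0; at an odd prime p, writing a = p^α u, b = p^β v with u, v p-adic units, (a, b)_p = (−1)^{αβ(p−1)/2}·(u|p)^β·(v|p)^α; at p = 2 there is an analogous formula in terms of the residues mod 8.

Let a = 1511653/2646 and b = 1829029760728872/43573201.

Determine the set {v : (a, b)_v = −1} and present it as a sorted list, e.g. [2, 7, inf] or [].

[2, 3, 13, 19]

Mod squares: a ≡ 78, b ≡ 4218. Check v ∈ {∞, 2, 3, 7, 11, 13, 19, 23, 31, 37, 41, 43}.
v=23: a=23^0·(≡1), b=23^-2·(≡9) mod 23; (1|23)=+1, (9|23)=+1; (−1)^{0·-2·11}·(+1)^-2·(+1)^0 = +1.
v=41: a=41^0·(≡16), b=41^-2·(≡4) mod 41; (16|41)=+1, (4|41)=+1; (−1)^{0·-2·20}·(+1)^-2·(+1)^0 = +1.
v=2: v_2(a)=-1, v_2(b)=3; units ≡ 7, 5 (mod 8); ε·ε+αω+βω = 1·0+-1·1+3·0 ≡ 1  ⇒  (a,b)_2 = -1.
v=∞: 78 > 0 and 4218 > 0  ⇒  (a,b)_∞ = +1.
v=31: a=31^2·(≡19), b=31^2·(≡9) mod 31; (19|31)=+1, (9|31)=+1; (−1)^{2·2·15}·(+1)^2·(+1)^2 = +1.
v=37: a=37^0·(≡36), b=37^1·(≡21) mod 37; (36|37)=+1, (21|37)=+1; (−1)^{0·1·18}·(+1)^1·(+1)^0 = +1.
v=19: a=19^0·(≡14), b=19^3·(≡2) mod 19; (14|19)=-1, (2|19)=-1; (−1)^{0·3·9}·(-1)^3·(-1)^0 = -1.
v=7: a=7^-2·(≡2), b=7^-2·(≡4) mod 7; (2|7)=+1, (4|7)=+1; (−1)^{-2·-2·3}·(+1)^-2·(+1)^-2 = +1.
v=43: a=43^0·(≡35), b=43^2·(≡17) mod 43; (35|43)=+1, (17|43)=+1; (−1)^{0·2·21}·(+1)^2·(+1)^0 = +1.
v=13: a=13^1·(≡5), b=13^2·(≡11) mod 13; (5|13)=-1, (11|13)=-1; (−1)^{1·2·6}·(-1)^2·(-1)^1 = -1.
v=3: a=3^-3·(≡2), b=3^1·(≡2) mod 3; (2|3)=-1, (2|3)=-1; (−1)^{-3·1·1}·(-1)^1·(-1)^-3 = -1.
v=11: a=11^2·(≡5), b=11^0·(≡9) mod 11; (5|11)=+1, (9|11)=+1; (−1)^{2·0·5}·(+1)^0·(+1)^2 = +1.
(78, 4218 / ℚ) ramifies at {2, 3, 13, 19}: a division algebra.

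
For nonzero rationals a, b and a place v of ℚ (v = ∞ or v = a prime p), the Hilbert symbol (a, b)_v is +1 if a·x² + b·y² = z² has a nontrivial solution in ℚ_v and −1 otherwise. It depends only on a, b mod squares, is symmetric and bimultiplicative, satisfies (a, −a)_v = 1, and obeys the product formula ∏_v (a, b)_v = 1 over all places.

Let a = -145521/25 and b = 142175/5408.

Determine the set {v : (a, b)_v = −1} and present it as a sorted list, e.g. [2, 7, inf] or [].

[2, 19, 37, 47]

Mod squares: a ≡ -16169, b ≡ 94. Check v ∈ {∞, 2, 3, 5, 11, 13, 19, 23, 37, 47}.
v=37: a=37^1·(≡4), b=37^0·(≡22) mod 37; (4|37)=+1, (22|37)=-1; (−1)^{1·0·18}·(+1)^0·(-1)^1 = -1.
v=23: a=23^1·(≡22), b=23^0·(≡4) mod 23; (22|23)=-1, (4|23)=+1; (−1)^{1·0·11}·(-1)^0·(+1)^1 = +1.
v=3: a=3^2·(≡1), b=3^0·(≡1) mod 3; (1|3)=+1, (1|3)=+1; (−1)^{2·0·1}·(+1)^0·(+1)^2 = +1.
v=13: a=13^0·(≡12), b=13^-2·(≡12) mod 13; (12|13)=+1, (12|13)=+1; (−1)^{0·-2·6}·(+1)^-2·(+1)^0 = +1.
v=2: v_2(a)=0, v_2(b)=-5; units ≡ 7, 7 (mod 8); ε·ε+αω+βω = 1·1+0·0+-5·0 ≡ 1  ⇒  (a,b)_2 = -1.
v=5: a=5^-2·(≡4), b=5^2·(≡4) mod 5; (4|5)=+1, (4|5)=+1; (−1)^{-2·2·2}·(+1)^2·(+1)^-2 = +1.
v=∞: -16169 < 0 and 94 > 0  ⇒  (a,b)_∞ = +1.
v=47: a=47^0·(≡41), b=47^1·(≡37) mod 47; (41|47)=-1, (37|47)=+1; (−1)^{0·1·23}·(-1)^1·(+1)^0 = -1.
v=19: a=19^1·(≡6), b=19^0·(≡3) mod 19; (6|19)=+1, (3|19)=-1; (−1)^{1·0·9}·(+1)^0·(-1)^1 = -1.
v=11: a=11^0·(≡3), b=11^2·(≡6) mod 11; (3|11)=+1, (6|11)=-1; (−1)^{0·2·5}·(+1)^2·(-1)^0 = +1.
|Ram(-16169, 94)| = 4, even; anisotropic at {2, 19, 37, 47}.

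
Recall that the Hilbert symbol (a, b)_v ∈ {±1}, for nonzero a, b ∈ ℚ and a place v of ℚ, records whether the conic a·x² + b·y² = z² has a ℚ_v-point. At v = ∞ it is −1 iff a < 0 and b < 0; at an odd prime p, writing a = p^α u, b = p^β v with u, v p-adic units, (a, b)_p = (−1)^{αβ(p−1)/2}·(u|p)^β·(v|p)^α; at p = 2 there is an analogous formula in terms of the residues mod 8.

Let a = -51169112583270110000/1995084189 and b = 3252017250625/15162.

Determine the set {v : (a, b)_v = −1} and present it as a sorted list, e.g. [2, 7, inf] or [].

Mod squares: a ≡ -111111, b ≡ 20202. Check v ∈ {∞, 2, 3, 5, 7, 11, 13, 19, 23, 37}.
v=23: a=23^4·(≡3), b=23^2·(≡6) mod 23; (3|23)=+1, (6|23)=+1; (−1)^{4·2·11}·(+1)^2·(+1)^4 = +1.
v=37: a=37^1·(≡2), b=37^1·(≡30) mod 37; (2|37)=-1, (30|37)=+1; (−1)^{1·1·18}·(-1)^1·(+1)^1 = -1.
v=7: a=7^-1·(≡5), b=7^-1·(≡1) mod 7; (5|7)=-1, (1|7)=+1; (−1)^{-1·-1·3}·(-1)^-1·(+1)^-1 = +1.
v=19: a=19^-4·(≡16), b=19^-2·(≡7) mod 19; (16|19)=+1, (7|19)=+1; (−1)^{-4·-2·9}·(+1)^-2·(+1)^-4 = +1.
v=∞: -111111 < 0 and 20202 > 0  ⇒  (a,b)_∞ = +1.
v=11: a=11^3·(≡7), b=11^2·(≡6) mod 11; (7|11)=-1, (6|11)=-1; (−1)^{3·2·5}·(-1)^2·(-1)^3 = -1.
v=3: a=3^-7·(≡1), b=3^-1·(≡2) mod 3; (1|3)=+1, (2|3)=-1; (−1)^{-7·-1·1}·(+1)^-1·(-1)^-7 = +1.
v=2: v_2(a)=4, v_2(b)=-1; units ≡ 1, 5 (mod 8); ε·ε+αω+βω = 0·0+4·1+-1·0 ≡ 0  ⇒  (a,b)_2 = +1.
v=5: a=5^4·(≡1), b=5^4·(≡3) mod 5; (1|5)=+1, (3|5)=-1; (−1)^{4·4·2}·(+1)^4·(-1)^4 = +1.
v=13: a=13^5·(≡11), b=13^3·(≡8) mod 13; (11|13)=-1, (8|13)=-1; (−1)^{5·3·6}·(-1)^3·(-1)^5 = +1.
(-111111, 20202 / ℚ) ramifies at {11, 37}: a division algebra.

[11, 37]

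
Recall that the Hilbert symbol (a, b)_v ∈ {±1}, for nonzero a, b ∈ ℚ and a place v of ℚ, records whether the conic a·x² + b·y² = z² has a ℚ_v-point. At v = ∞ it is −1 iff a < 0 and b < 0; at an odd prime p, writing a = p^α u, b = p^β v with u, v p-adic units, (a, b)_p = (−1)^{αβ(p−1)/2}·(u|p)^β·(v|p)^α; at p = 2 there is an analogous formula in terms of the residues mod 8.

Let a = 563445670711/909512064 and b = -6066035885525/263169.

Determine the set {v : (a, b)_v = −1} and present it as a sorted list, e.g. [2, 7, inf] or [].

[2, 23]

(a, b) ≡ (2346, -4301) mod (ℚ^×)²; places V = {2, 3, 5, 7, 11, 17, 19, 23, 29, 37, ∞}.
(a,b)_7: α=2, u≡4; β=2, v≡2 (mod 7); (4|7)=+1, (2|7)=+1; sign (−1)^0·+1^2·+1^2 = +1.
(a,b)_19: α=-2, u≡6; β=-2, v≡12 (mod 19); (6|19)=+1, (12|19)=-1; sign (−1)^0·+1^-2·-1^-2 = +1.
(a,b)_23: α=1, u≡21; β=1, v≡7 (mod 23); (21|23)=-1, (7|23)=-1; sign (−1)^1·-1^1·-1^1 = -1.
(a,b)_2: α=-7, β=0; u≡5, v≡3 (mod 8); ε(u)ε(v)=0·1, αω(v)=-7·1, βω(u)=0·1; sum ≡ 1  ⇒  -1.
(a,b)_3: α=-9, u≡2; β=-6, v≡1 (mod 3); (2|3)=-1, (1|3)=+1; sign (−1)^0·-1^-6·+1^-9 = +1.
(a,b)_∞: sgn(2346)=+, sgn(-4301)=−, so +1.
(a,b)_29: α=2, u≡8; β=2, v≡5 (mod 29); (8|29)=-1, (5|29)=+1; sign (−1)^0·-1^2·+1^2 = +1.
(a,b)_17: α=3, u≡15; β=1, v≡16 (mod 17); (15|17)=+1, (16|17)=+1; sign (−1)^0·+1^1·+1^3 = +1.
(a,b)_5: α=0, u≡4; β=2, v≡1 (mod 5); (4|5)=+1, (1|5)=+1; sign (−1)^0·+1^2·+1^0 = +1.
(a,b)_11: α=2, u≡1; β=1, v≡1 (mod 11); (1|11)=+1, (1|11)=+1; sign (−1)^0·+1^1·+1^2 = +1.
(a,b)_37: α=0, u≡19; β=2, v≡7 (mod 37); (19|37)=-1, (7|37)=+1; sign (−1)^0·-1^2·+1^0 = +1.
Ram(2346, -4301) = {2, 23}; no ℚ_2-point on the conic.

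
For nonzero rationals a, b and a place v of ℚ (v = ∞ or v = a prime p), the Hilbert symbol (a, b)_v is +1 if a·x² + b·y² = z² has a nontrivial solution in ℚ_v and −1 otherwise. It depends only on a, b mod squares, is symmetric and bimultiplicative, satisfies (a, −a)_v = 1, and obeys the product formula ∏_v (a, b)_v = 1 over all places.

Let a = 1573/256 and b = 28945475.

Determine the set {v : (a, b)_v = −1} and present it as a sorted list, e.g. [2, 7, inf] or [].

Mod squares: a ≡ 13, b ≡ 6851. Check v ∈ {∞, 2, 5, 11, 13, 17, 31}.
v=11: a=11^2·(≡8), b=11^0·(≡9) mod 11; (8|11)=-1, (9|11)=+1; (−1)^{2·0·5}·(-1)^0·(+1)^2 = +1.
v=5: a=5^0·(≡3), b=5^2·(≡4) mod 5; (3|5)=-1, (4|5)=+1; (−1)^{0·2·2}·(-1)^2·(+1)^0 = +1.
v=13: a=13^1·(≡12), b=13^3·(≡6) mod 13; (12|13)=+1, (6|13)=-1; (−1)^{1·3·6}·(+1)^3·(-1)^1 = -1.
v=2: v_2(a)=-8, v_2(b)=0; units ≡ 5, 3 (mod 8); ε·ε+αω+βω = 0·1+-8·1+0·1 ≡ 0  ⇒  (a,b)_2 = +1.
v=17: a=17^0·(≡9), b=17^1·(≡6) mod 17; (9|17)=+1, (6|17)=-1; (−1)^{0·1·8}·(+1)^1·(-1)^0 = +1.
v=∞: 13 > 0 and 6851 > 0  ⇒  (a,b)_∞ = +1.
v=31: a=31^0·(≡30), b=31^1·(≡5) mod 31; (30|31)=-1, (5|31)=+1; (−1)^{0·1·15}·(-1)^1·(+1)^0 = -1.
(13, 6851 / ℚ) ramifies at {13, 31}: a division algebra.

[13, 31]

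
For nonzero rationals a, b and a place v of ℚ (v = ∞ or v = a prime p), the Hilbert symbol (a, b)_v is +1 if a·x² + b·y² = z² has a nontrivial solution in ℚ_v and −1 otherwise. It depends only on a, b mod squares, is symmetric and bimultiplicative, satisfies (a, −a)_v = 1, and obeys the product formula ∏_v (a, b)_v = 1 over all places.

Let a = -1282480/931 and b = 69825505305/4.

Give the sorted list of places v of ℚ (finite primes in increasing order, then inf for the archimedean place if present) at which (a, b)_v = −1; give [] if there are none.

[3, 19, 23, 29, 31, 41]

(a, b) ≡ (-1522945, 241610745) mod (ℚ^×)²; places V = {2, 3, 5, 7, 17, 19, 23, 29, 31, 41, ∞}.
(a,b)_19: α=-1, u≡7; β=1, v≡16 (mod 19); (7|19)=+1, (16|19)=+1; sign (−1)^1·+1^1·+1^-1 = -1.
(a,b)_41: α=1, u≡10; β=1, v≡28 (mod 41); (10|41)=+1, (28|41)=-1; sign (−1)^0·+1^1·-1^1 = -1.
(a,b)_31: α=0, u≡21; β=1, v≡13 (mod 31); (21|31)=-1, (13|31)=-1; sign (−1)^0·-1^1·-1^0 = -1.
(a,b)_2: α=4, β=-2; u≡7, v≡1 (mod 8); ε(u)ε(v)=1·0, αω(v)=4·0, βω(u)=-2·0; sum ≡ 0  ⇒  +1.
(a,b)_17: α=1, u≡7; β=2, v≡16 (mod 17); (7|17)=-1, (16|17)=+1; sign (−1)^0·-1^2·+1^1 = +1.
(a,b)_29: α=0, u≡15; β=1, v≡23 (mod 29); (15|29)=-1, (23|29)=+1; sign (−1)^0·-1^1·+1^0 = -1.
(a,b)_7: α=-2, u≡5; β=0, v≡6 (mod 7); (5|7)=-1, (6|7)=-1; sign (−1)^0·-1^0·-1^-2 = +1.
(a,b)_3: α=0, u≡2; β=1, v≡1 (mod 3); (2|3)=-1, (1|3)=+1; sign (−1)^0·-1^1·+1^0 = -1.
(a,b)_∞: sgn(-1522945)=−, sgn(241610745)=+, so +1.
(a,b)_5: α=1, u≡4; β=1, v≡4 (mod 5); (4|5)=+1, (4|5)=+1; sign (−1)^0·+1^1·+1^1 = +1.
(a,b)_23: α=1, u≡16; β=1, v≡18 (mod 23); (16|23)=+1, (18|23)=+1; sign (−1)^1·+1^1·+1^1 = -1.
(-1522945, 241610745 / ℚ) ramifies at {3, 19, 23, 29, 31, 41}: a division algebra.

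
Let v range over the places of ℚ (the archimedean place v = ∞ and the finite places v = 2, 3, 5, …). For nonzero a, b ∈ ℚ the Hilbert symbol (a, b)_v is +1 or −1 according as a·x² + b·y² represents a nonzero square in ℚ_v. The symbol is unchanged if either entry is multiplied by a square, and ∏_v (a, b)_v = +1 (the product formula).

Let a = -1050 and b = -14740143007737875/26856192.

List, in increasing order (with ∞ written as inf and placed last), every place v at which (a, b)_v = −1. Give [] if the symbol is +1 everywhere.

[2, 3, 5, inf]

(a, b) ≡ (-42, -105) mod (ℚ^×)²; places V = {2, 3, 5, 7, 11, 13, 17, 23, 37, 53, ∞}.
(a,b)_23: α=0, u≡8; β=2, v≡20 (mod 23); (8|23)=+1, (20|23)=-1; sign (−1)^0·+1^2·-1^0 = +1.
(a,b)_7: α=1, u≡4; β=3, v≡3 (mod 7); (4|7)=+1, (3|7)=-1; sign (−1)^1·+1^3·-1^1 = +1.
(a,b)_53: α=0, u≡10; β=2, v≡52 (mod 53); (10|53)=+1, (52|53)=+1; sign (−1)^0·+1^2·+1^0 = +1.
(a,b)_2: α=1, β=-8; u≡3, v≡7 (mod 8); ε(u)ε(v)=1·1, αω(v)=1·0, βω(u)=-8·1; sum ≡ 1  ⇒  -1.
(a,b)_11: α=0, u≡6; β=-2, v≡4 (mod 11); (6|11)=-1, (4|11)=+1; sign (−1)^0·-1^-2·+1^0 = +1.
(a,b)_37: α=0, u≡23; β=2, v≡6 (mod 37); (23|37)=-1, (6|37)=-1; sign (−1)^0·-1^2·-1^0 = +1.
(a,b)_17: α=0, u≡4; β=-2, v≡12 (mod 17); (4|17)=+1, (12|17)=-1; sign (−1)^0·+1^-2·-1^0 = +1.
(a,b)_∞: sgn(-42)=−, sgn(-105)=−, so -1.
(a,b)_13: α=0, u≡3; β=2, v≡10 (mod 13); (3|13)=+1, (10|13)=+1; sign (−1)^0·+1^2·+1^0 = +1.
(a,b)_3: α=1, u≡1; β=-1, v≡1 (mod 3); (1|3)=+1, (1|3)=+1; sign (−1)^1·+1^-1·+1^1 = -1.
(a,b)_5: α=2, u≡3; β=3, v≡1 (mod 5); (3|5)=-1, (1|5)=+1; sign (−1)^0·-1^3·+1^2 = -1.
Ram(-42, -105) = {2, 3, 5, ∞}; no ℚ_2-point on the conic.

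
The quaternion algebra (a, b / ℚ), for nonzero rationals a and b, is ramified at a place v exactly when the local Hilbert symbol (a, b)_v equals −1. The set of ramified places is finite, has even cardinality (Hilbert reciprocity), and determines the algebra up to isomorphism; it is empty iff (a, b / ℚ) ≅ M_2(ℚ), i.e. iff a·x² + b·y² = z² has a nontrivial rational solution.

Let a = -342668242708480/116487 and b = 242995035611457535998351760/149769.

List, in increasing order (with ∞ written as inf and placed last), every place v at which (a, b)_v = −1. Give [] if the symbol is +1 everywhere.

[7, 41]

(a, b) ≡ (-48790, 2665) mod (ℚ^×)²; places V = {2, 3, 5, 7, 11, 13, 17, 29, 41, 43, ∞}.
(a,b)_∞: sgn(-48790)=−, sgn(2665)=+, so +1.
(a,b)_43: α=-2, u≡6; β=-2, v≡28 (mod 43); (6|43)=+1, (28|43)=-1; sign (−1)^0·+1^-2·-1^-2 = +1.
(a,b)_11: α=0, u≡6; β=2, v≡9 (mod 11); (6|11)=-1, (9|11)=+1; sign (−1)^0·-1^2·+1^0 = +1.
(a,b)_7: α=-1, u≡2; β=4, v≡3 (mod 7); (2|7)=+1, (3|7)=-1; sign (−1)^0·+1^4·-1^-1 = -1.
(a,b)_2: α=11, β=4; u≡5, v≡1 (mod 8); ε(u)ε(v)=0·0, αω(v)=11·0, βω(u)=4·1; sum ≡ 0  ⇒  +1.
(a,b)_41: α=3, u≡25; β=5, v≡28 (mod 41); (25|41)=+1, (28|41)=-1; sign (−1)^0·+1^5·-1^3 = -1.
(a,b)_3: α=-2, u≡2; β=-4, v≡1 (mod 3); (2|3)=-1, (1|3)=+1; sign (−1)^0·-1^-4·+1^-2 = +1.
(a,b)_13: α=4, u≡9; β=5, v≡9 (mod 13); (9|13)=+1, (9|13)=+1; sign (−1)^0·+1^5·+1^4 = +1.
(a,b)_17: α=1, u≡11; β=2, v≡13 (mod 17); (11|17)=-1, (13|17)=+1; sign (−1)^0·-1^2·+1^1 = +1.
(a,b)_29: α=0, u≡2; β=2, v≡17 (mod 29); (2|29)=-1, (17|29)=-1; sign (−1)^0·-1^2·-1^0 = +1.
(a,b)_5: α=1, u≡2; β=1, v≡3 (mod 5); (2|5)=-1, (3|5)=-1; sign (−1)^0·-1^1·-1^1 = +1.
Ram(-48790, 2665) = {7, 41}; no ℚ_7-point on the conic.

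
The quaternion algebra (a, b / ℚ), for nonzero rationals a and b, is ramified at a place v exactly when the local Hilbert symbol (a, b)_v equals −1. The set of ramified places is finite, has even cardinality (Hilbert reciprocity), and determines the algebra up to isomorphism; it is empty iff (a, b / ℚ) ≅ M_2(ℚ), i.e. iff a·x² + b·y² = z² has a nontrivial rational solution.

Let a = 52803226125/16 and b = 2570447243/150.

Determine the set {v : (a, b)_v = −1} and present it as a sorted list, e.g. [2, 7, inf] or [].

[2, 3, 5, 17]

Mod squares: a ≡ 5, b ≡ 1938. Check v ∈ {∞, 2, 3, 5, 7, 13, 17, 19, 31}.
v=13: a=13^2·(≡6), b=13^2·(≡1) mod 13; (6|13)=-1, (1|13)=+1; (−1)^{2·2·6}·(-1)^2·(+1)^2 = +1.
v=2: v_2(a)=-4, v_2(b)=-1; units ≡ 5, 1 (mod 8); ε·ε+αω+βω = 0·0+-4·0+-1·1 ≡ 1  ⇒  (a,b)_2 = -1.
v=5: a=5^3·(≡4), b=5^-2·(≡3) mod 5; (4|5)=+1, (3|5)=-1; (−1)^{3·-2·2}·(+1)^-2·(-1)^3 = -1.
v=3: a=3^2·(≡2), b=3^-1·(≡1) mod 3; (2|3)=-1, (1|3)=+1; (−1)^{2·-1·1}·(-1)^-1·(+1)^2 = -1.
v=31: a=31^2·(≡9), b=31^2·(≡2) mod 31; (9|31)=+1, (2|31)=+1; (−1)^{2·2·15}·(+1)^2·(+1)^2 = +1.
v=19: a=19^0·(≡16), b=19^1·(≡5) mod 19; (16|19)=+1, (5|19)=+1; (−1)^{0·1·9}·(+1)^1·(+1)^0 = +1.
v=7: a=7^0·(≡3), b=7^2·(≡3) mod 7; (3|7)=-1, (3|7)=-1; (−1)^{0·2·3}·(-1)^2·(-1)^0 = +1.
v=∞: 5 > 0 and 1938 > 0  ⇒  (a,b)_∞ = +1.
v=17: a=17^2·(≡10), b=17^1·(≡5) mod 17; (10|17)=-1, (5|17)=-1; (−1)^{2·1·8}·(-1)^1·(-1)^2 = -1.
Ram(5, 1938) = {2, 3, 5, 17}; no ℚ_2-point on the conic.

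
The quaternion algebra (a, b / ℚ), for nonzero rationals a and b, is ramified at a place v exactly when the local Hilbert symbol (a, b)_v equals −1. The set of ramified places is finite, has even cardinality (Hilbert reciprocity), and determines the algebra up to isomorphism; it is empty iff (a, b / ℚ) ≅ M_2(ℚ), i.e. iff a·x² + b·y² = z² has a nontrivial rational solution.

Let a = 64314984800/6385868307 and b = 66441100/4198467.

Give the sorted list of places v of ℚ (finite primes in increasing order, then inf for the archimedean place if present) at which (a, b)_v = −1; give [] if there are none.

[]

(a, b) ≡ (114, 57) mod (ℚ^×)²; places V = {2, 3, 5, 7, 11, 13, 17, 19, ∞}.
(a,b)_7: α=-2, u≡4; β=-2, v≡4 (mod 7); (4|7)=+1, (4|7)=+1; sign (−1)^0·+1^-2·+1^-2 = +1.
(a,b)_19: α=1, u≡7; β=1, v≡12 (mod 19); (7|19)=+1, (12|19)=-1; sign (−1)^1·+1^1·-1^1 = +1.
(a,b)_2: α=5, β=2; u≡1, v≡1 (mod 8); ε(u)ε(v)=0·0, αω(v)=5·0, βω(u)=2·0; sum ≡ 0  ⇒  +1.
(a,b)_3: α=-3, u≡2; β=-1, v≡1 (mod 3); (2|3)=-1, (1|3)=+1; sign (−1)^1·-1^-1·+1^-3 = +1.
(a,b)_13: α=-6, u≡4; β=-4, v≡6 (mod 13); (4|13)=+1, (6|13)=-1; sign (−1)^0·+1^-4·-1^-6 = +1.
(a,b)_17: α=2, u≡14; β=2, v≡7 (mod 17); (14|17)=-1, (7|17)=-1; sign (−1)^0·-1^2·-1^2 = +1.
(a,b)_5: α=2, u≡1; β=2, v≡2 (mod 5); (1|5)=+1, (2|5)=-1; sign (−1)^0·+1^2·-1^2 = +1.
(a,b)_∞: sgn(114)=+, sgn(57)=+, so +1.
(a,b)_11: α=4, u≡1; β=2, v≡10 (mod 11); (1|11)=+1, (10|11)=-1; sign (−1)^0·+1^2·-1^4 = +1.
Ram(a, b) = ∅: the form 114·x² + 57·y² − z² is isotropic over every ℚ_v, so by Hasse–Minkowski it is isotropic over ℚ.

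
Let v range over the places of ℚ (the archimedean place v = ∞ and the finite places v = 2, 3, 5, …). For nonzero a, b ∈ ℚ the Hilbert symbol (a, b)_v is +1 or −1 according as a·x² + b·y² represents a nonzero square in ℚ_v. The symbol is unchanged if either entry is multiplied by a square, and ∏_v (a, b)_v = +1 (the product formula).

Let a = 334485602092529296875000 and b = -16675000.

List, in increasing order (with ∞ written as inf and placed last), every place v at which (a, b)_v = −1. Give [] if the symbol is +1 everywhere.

Mod squares: a ≡ 380190, b ≡ -6670. Check v ∈ {∞, 2, 3, 5, 19, 23, 29}.
v=∞: 380190 > 0 and -6670 < 0  ⇒  (a,b)_∞ = +1.
v=2: v_2(a)=3, v_2(b)=3; units ≡ 7, 1 (mod 8); ε·ε+αω+βω = 1·0+3·0+3·0 ≡ 0  ⇒  (a,b)_2 = +1.
v=19: a=19^1·(≡13), b=19^0·(≡8) mod 19; (13|19)=-1, (8|19)=-1; (−1)^{1·0·9}·(-1)^0·(-1)^1 = -1.
v=5: a=5^15·(≡3), b=5^5·(≡4) mod 5; (3|5)=-1, (4|5)=+1; (−1)^{15·5·2}·(-1)^5·(+1)^15 = -1.
v=29: a=29^3·(≡12), b=29^1·(≡12) mod 29; (12|29)=-1, (12|29)=-1; (−1)^{3·1·14}·(-1)^1·(-1)^3 = +1.
v=23: a=23^3·(≡3), b=23^1·(≡6) mod 23; (3|23)=+1, (6|23)=+1; (−1)^{3·1·11}·(+1)^1·(+1)^3 = -1.
v=3: a=3^5·(≡1), b=3^0·(≡2) mod 3; (1|3)=+1, (2|3)=-1; (−1)^{5·0·1}·(+1)^0·(-1)^5 = -1.
|Ram(380190, -6670)| = 4, even; anisotropic at {3, 5, 19, 23}.

[3, 5, 19, 23]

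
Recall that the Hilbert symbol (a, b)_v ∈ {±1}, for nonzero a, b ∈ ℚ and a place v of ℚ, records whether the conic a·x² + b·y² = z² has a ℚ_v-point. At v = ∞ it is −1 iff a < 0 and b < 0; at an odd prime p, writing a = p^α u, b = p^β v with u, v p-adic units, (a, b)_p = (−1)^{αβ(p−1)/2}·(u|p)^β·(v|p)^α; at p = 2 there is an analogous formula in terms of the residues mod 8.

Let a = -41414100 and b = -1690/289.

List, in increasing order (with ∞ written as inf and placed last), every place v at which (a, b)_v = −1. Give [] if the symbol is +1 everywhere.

Mod squares: a ≡ -414141, b ≡ -10. Check v ∈ {∞, 2, 3, 5, 7, 13, 17, 37, 41}.
v=41: a=41^1·(≡17), b=41^0·(≡16) mod 41; (17|41)=-1, (16|41)=+1; (−1)^{1·0·20}·(-1)^0·(+1)^1 = +1.
v=∞: -414141 < 0 and -10 < 0  ⇒  (a,b)_∞ = -1.
v=5: a=5^2·(≡1), b=5^1·(≡3) mod 5; (1|5)=+1, (3|5)=-1; (−1)^{2·1·2}·(+1)^1·(-1)^2 = +1.
v=13: a=13^1·(≡2), b=13^2·(≡1) mod 13; (2|13)=-1, (1|13)=+1; (−1)^{1·2·6}·(-1)^2·(+1)^1 = +1.
v=3: a=3^1·(≡1), b=3^0·(≡2) mod 3; (1|3)=+1, (2|3)=-1; (−1)^{1·0·1}·(+1)^0·(-1)^1 = -1.
v=2: v_2(a)=2, v_2(b)=1; units ≡ 3, 3 (mod 8); ε·ε+αω+βω = 1·1+2·1+1·1 ≡ 0  ⇒  (a,b)_2 = +1.
v=7: a=7^1·(≡2), b=7^0·(≡2) mod 7; (2|7)=+1, (2|7)=+1; (−1)^{1·0·3}·(+1)^0·(+1)^1 = +1.
v=37: a=37^1·(≡24), b=37^0·(≡30) mod 37; (24|37)=-1, (30|37)=+1; (−1)^{1·0·18}·(-1)^0·(+1)^1 = +1.
v=17: a=17^0·(≡8), b=17^-2·(≡10) mod 17; (8|17)=+1, (10|17)=-1; (−1)^{0·-2·8}·(+1)^-2·(-1)^0 = +1.
Ram(-414141, -10) = {3, ∞}; no ℚ_3-point on the conic.

[3, inf]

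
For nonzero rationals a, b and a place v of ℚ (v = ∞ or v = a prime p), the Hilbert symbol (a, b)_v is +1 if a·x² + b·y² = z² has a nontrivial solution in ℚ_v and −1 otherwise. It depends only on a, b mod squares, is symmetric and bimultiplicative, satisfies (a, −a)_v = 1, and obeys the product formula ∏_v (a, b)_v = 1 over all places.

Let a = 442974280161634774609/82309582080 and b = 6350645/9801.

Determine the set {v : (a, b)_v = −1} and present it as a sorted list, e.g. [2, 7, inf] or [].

[7, 43]

(a, b) ≡ (1789445, 5) mod (ℚ^×)²; places V = {2, 3, 5, 7, 11, 19, 23, 29, 31, 41, 43, 53, ∞}.
(a,b)_53: α=2, u≡52; β=0, v≡20 (mod 53); (52|53)=+1, (20|53)=-1; sign (−1)^0·+1^0·-1^2 = +1.
(a,b)_41: α=1, u≡4; β=0, v≡16 (mod 41); (4|41)=+1, (16|41)=+1; sign (−1)^0·+1^0·+1^1 = +1.
(a,b)_5: α=-1, u≡4; β=1, v≡4 (mod 5); (4|5)=+1, (4|5)=+1; sign (−1)^0·+1^1·+1^-1 = +1.
(a,b)_2: α=-8, β=0; u≡5, v≡5 (mod 8); ε(u)ε(v)=0·0, αω(v)=-8·1, βω(u)=0·1; sum ≡ 0  ⇒  +1.
(a,b)_3: α=-12, u≡2; β=-4, v≡2 (mod 3); (2|3)=-1, (2|3)=-1; sign (−1)^0·-1^-4·-1^-12 = +1.
(a,b)_23: α=2, u≡20; β=2, v≡15 (mod 23); (20|23)=-1, (15|23)=-1; sign (−1)^0·-1^2·-1^2 = +1.
(a,b)_43: α=1, u≡5; β=0, v≡37 (mod 43); (5|43)=-1, (37|43)=-1; sign (−1)^0·-1^0·-1^1 = -1.
(a,b)_31: α=2, u≡20; β=0, v≡28 (mod 31); (20|31)=+1, (28|31)=+1; sign (−1)^0·+1^0·+1^2 = +1.
(a,b)_29: α=1, u≡25; β=0, v≡7 (mod 29); (25|29)=+1, (7|29)=+1; sign (−1)^0·+1^0·+1^1 = +1.
(a,b)_19: α=2, u≡1; β=0, v≡16 (mod 19); (1|19)=+1, (16|19)=+1; sign (−1)^0·+1^0·+1^2 = +1.
(a,b)_7: α=5, u≡4; β=4, v≡6 (mod 7); (4|7)=+1, (6|7)=-1; sign (−1)^0·+1^4·-1^5 = -1.
(a,b)_11: α=-2, u≡4; β=-2, v≡1 (mod 11); (4|11)=+1, (1|11)=+1; sign (−1)^0·+1^-2·+1^-2 = +1.
(a,b)_∞: sgn(1789445)=+, sgn(5)=+, so +1.
Ram(1789445, 5) = {7, 43}; no ℚ_7-point on the conic.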